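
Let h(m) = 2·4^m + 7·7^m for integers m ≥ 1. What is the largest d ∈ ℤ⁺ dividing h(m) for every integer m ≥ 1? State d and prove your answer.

d = 3

Computing the first values: h(1) = 57 and h(2) = 375; gcd(57, 375) = 3, so d ≤ 3.
We prove 3 | 2·4^m + 7·7^m for all m ≥ 1 by induction on m.
For the base case m = 1: h(1) = 57 = 3·(19), so 3 | h(1).
Suppose the result is true for m = j, i.e. 3 | h(j). Then
h(j+1) − 7·h(j) = (2·4^(j+1) + 7·7^(j+1)) − 7·(2·4^j + 7·7^j) = (2)·4^j·(4 − 7) = (-6)·4^j. Since 3 | h(j) by the inductive hypothesis, 3 | 7·h(j); and 3 | -6 since -6 = 3·-2. Therefore 3 | h(j+1).
Hence, by induction on m, the claim holds for every m ≥ 1.
Therefore the largest such d is 3.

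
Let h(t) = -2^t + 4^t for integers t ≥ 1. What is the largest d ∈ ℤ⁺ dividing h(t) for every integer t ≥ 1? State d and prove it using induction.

d = 2

Computing the first values: h(1) = 2 and h(2) = 12; gcd(2, 12) = 2, so d ≤ 2.
We prove 2 | -2^t + 4^t for all t ≥ 1 by induction on t.
Base case (t = 1): h(1) = 2 = 2·(1), so 2 | h(1).
Inductive step: assume the claim holds for t = r, i.e. 2 | h(r). Then
4^{r+1} − 2^{r+1} = 4·4^r − 2·2^r = 4·(4^r − 2^r) + (2)·2^r. The first term is divisible by 2 by the inductive hypothesis, and the second term (2)·2^r is divisible by 2 since 2 | 2. Hence 2 | h(r+1).
This completes the induction.
Therefore the largest such d is 2.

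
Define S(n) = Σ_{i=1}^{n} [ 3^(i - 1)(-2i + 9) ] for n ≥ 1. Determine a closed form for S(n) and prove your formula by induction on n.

S(n) = 3^n(-n + 5) - 5

We claim S(n) = 3^n(-n + 5) - 5 for all n ≥ 1.
Base case (n = 1): S(1) = 7, and the closed form gives 7. They agree.
Suppose the result is true for n = i, so S(i) = 3^i(-i + 5) - 5.
Then S(i+1) = S(i) + (3^i(-2i + 7)) = (3^i(-i + 5) - 5) + (3^i(-2i + 7)).
Simplifying, S(i+1) = -3·3^i·i + 12·3^i - 5 = 3^(i+1)(-(i+1) + 5) - 5,
which is the closed form with n = i+1.
By induction, the statement is established for all n ≥ 1.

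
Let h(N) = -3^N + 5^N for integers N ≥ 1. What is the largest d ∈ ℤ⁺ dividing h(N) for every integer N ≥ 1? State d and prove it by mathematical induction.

Computing the first values: h(1) = 2 and h(2) = 16; gcd(2, 16) = 2, so d ≤ 2.
We prove 2 | -3^N + 5^N for all N ≥ 1 by induction on N.
Base case (N = 1): h(1) = 2 = 2·(1), so 2 | h(1).
Inductive step: suppose the statement holds for some r ≥ 1, i.e. 2 | h(r). Then
5^{r+1} − 3^{r+1} = 5·5^r − 3·3^r = 5·(5^r − 3^r) + (2)·3^r. The first term is divisible by 2 by the inductive hypothesis, and the second term (2)·3^r is divisible by 2 since 2 | 2. Hence 2 | h(r+1).
This completes the induction.
Therefore the largest such d is 2.

d = 2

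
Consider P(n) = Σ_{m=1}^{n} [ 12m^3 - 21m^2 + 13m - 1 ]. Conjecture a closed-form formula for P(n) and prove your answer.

We claim P(n) = n(3n^3 - n^2 - n + 2) for all n ≥ 1.
When n = 1: P(1) = 3, and the closed form gives 3. They agree.
Inductive step: suppose the statement holds for some m ≥ 1, so P(m) = m(3m^3 - m^2 - m + 2).
Then P(m+1) = P(m) + (12m^3 + 15m^2 + 7m + 3) = (m(3m^3 - m^2 - m + 2)) + (12m^3 + 15m^2 + 7m + 3).
Simplifying, P(m+1) = (m + 1)(3m^3 + 8m^2 + 6m + 3) = (m+1)(3(m+1)^3 - (m+1)^2 - (m+1) + 2),
which is the closed form with n = m+1.
This completes the induction.

P(n) = n(3n^3 - n^2 - n + 2)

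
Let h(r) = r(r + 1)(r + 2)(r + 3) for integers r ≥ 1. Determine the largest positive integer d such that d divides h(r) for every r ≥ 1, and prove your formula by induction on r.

Computing the first values: h(1) = 24 and h(2) = 120; gcd(24, 120) = 24, so d ≤ 24.
We prove 24 | r(r + 1)(r + 2)(r + 3) for all r ≥ 1 by induction on r.
Base case (r = 1): h(1) = 24 = 24·(1), so 24 | h(1).
For the inductive step, assume it holds for an arbitrary j ≥ 1, i.e. 24 | h(j). Then
h(j+1) − h(j) = (j+1)·(j+2)·(j+3)·(j+4) − j·(j+1)·(j+2)·(j+3) = (j+1)·(j+2)·(j+3)·[(j+4) − j] = 4·(j+1)·(j+2)·(j+3). The product of 3 consecutive integers is divisible by (3)! = 6, so h(j+1) − h(j) is divisible by 4·6 = 24. By the inductive hypothesis 24 | h(j), hence 24 | h(j+1).
This completes the induction.
Therefore the largest such d is 24.

d = 24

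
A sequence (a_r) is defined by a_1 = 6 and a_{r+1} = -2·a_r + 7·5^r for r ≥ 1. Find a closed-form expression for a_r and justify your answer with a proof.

Computing the first terms: a_1 = 6, a_2 = 23, a_3 = 129. This suggests a_r = (-2)^(r - 1) + 5^r.
When r = 1: the formula gives 6 = 6 = a_1.
Inductive step: suppose the statement holds for some j ≥ 1, so a_j = (-2)^(j - 1) + 5^j.
Then a_{j+1} = -2·a_j + 7·5^j = -2·((-2)^(j - 1) + 5^j) + 7·5^j = (-2)^j + 5^(j + 1) = (-2)^((j+1) - 1) + 5^(j+1),
which is the claimed formula at r = j+1.
By the principle of mathematical induction, the result holds for all r ≥ 1.

a_r = (-2)^(r - 1) + 5^r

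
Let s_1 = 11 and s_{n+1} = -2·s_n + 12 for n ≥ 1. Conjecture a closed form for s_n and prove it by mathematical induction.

Computing the first terms: s_1 = 11, s_2 = -10, s_3 = 32. This suggests s_n = 7(-2)^(n - 1) + 4.
When n = 1: the formula gives 11 = 11 = s_1.
Inductive step: assume the claim holds for n = k, so s_k = 7(-2)^(k - 1) + 4.
Then s_{k+1} = -2·s_k + 12 = -2·(7(-2)^(k - 1) + 4) + 12 = 7(-2)^k + 4 = 7(-2)^((k+1) - 1) + 4,
which is the claimed formula at n = k+1.
Hence, by induction on n, the claim holds for every n ≥ 1.

s_n = 7(-2)^(n - 1) + 4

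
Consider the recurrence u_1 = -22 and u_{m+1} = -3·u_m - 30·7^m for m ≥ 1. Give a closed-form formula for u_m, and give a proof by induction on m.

u_m = -(-3)^(m - 1) - 3·7^m

Computing the first terms: u_1 = -22, u_2 = -144, u_3 = -1038. This suggests u_m = -(-3)^(m - 1) - 3·7^m.
For the base case m = 1: the formula gives -22 = -22 = u_1.
Suppose the result is true for m = i, so u_i = -(-3)^(i - 1) - 3·7^i.
Then u_{i+1} = -3·u_i - 30·7^i = -3·(-(-3)^(i - 1) - 3·7^i) - 30·7^i = -(-3)^i - 3·7^(i + 1) = -(-3)^((i+1) - 1) - 3·7^(i+1),
which is the claimed formula at m = i+1.
By induction, the statement is established for all m ≥ 1.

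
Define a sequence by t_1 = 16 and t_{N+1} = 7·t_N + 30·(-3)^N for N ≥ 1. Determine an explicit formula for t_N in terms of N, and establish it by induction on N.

Computing the first terms: t_1 = 16, t_2 = 22, t_3 = 424. This suggests t_N = (-3)^(N + 1) + 7^N.
Base step (N = 1): the formula gives 16 = 16 = t_1.
Suppose the result is true for N = j, so t_j = (-3)^(j + 1) + 7^j.
Then t_{j+1} = 7·t_j + 30·(-3)^j = 7·((-3)^(j + 1) + 7^j) + 30·(-3)^j = (-3)^(j + 2) + 7^(j + 1) = (-3)^((j+1) + 1) + 7^(j+1),
which is the claimed formula at N = j+1.
By the principle of mathematical induction, the result holds for all N ≥ 1.

t_N = (-3)^(N + 1) + 7^N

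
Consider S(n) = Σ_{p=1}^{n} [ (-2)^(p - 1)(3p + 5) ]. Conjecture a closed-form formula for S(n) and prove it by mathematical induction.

We claim S(n) = -(-2)^n(n + 2) + 2 for all n ≥ 1.
When n = 1: S(1) = 8, and the closed form gives 8. They agree.
For the inductive step, assume it holds for an arbitrary p ≥ 1, so S(p) = -(-2)^p(p + 2) + 2.
Then S(p+1) = S(p) + ((-2)^p(3p + 8)) = (-(-2)^p(p + 2) + 2) + ((-2)^p(3p + 8)).
Simplifying, S(p+1) = 2(-2)^p·p + 6(-2)^p + 2 = -(-2)^(p+1)((p+1) + 2) + 2,
which is the closed form with n = p+1.
By induction, the statement is established for all n ≥ 1.

S(n) = -(-2)^n(n + 2) + 2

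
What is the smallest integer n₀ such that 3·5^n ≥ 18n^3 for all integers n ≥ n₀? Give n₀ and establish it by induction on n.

n₀ = 4

At n = 3: 375 < 486, so the inequality fails and n₀ ≥ 4. We prove 3·5^n ≥ 18n^3 for all n ≥ 4.
When n = 4: 3·5^n = 1875 and 18n^3 = 1152, so 1875 ≥ 1152.
Inductive step: assume the claim holds for n = j, so 3·5^j ≥ 18j^3.
Then 3·5^(j + 1) = 5·(3·5^j) ≥ 5·(18j^3).
Also, for j ≥ 4 we have 5·(18j^3) ≥ 18(j+1)^3, since 5 ≥ (1 + 1/j)^3 for all j ≥ 4.
Combining, 3·5^(j + 1) ≥ 18(j+1)^3.
By induction, the statement is established for all n ≥ 4.
Hence the smallest such n₀ is 4.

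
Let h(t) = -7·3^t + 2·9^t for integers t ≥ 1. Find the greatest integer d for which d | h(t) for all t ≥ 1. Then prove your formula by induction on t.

Computing the first values: h(1) = -3 and h(2) = 99; gcd(-3, 99) = 3, so d ≤ 3.
We prove 3 | -7·3^t + 2·9^t for all t ≥ 1 by induction on t.
When t = 1: h(1) = -3 = 3·(-1), so 3 | h(1).
Suppose the result is true for t = j, i.e. 3 | h(j). Then
h(j+1) − 9·h(j) = (-7·3^(j+1) + 2·9^(j+1)) − 9·(-7·3^j + 2·9^j) = (-7)·3^j·(3 − 9) = (42)·3^j. Since 3 | h(j) by the inductive hypothesis, 3 | 9·h(j); and 3 | 42 since 42 = 3·14. Therefore 3 | h(j+1).
Hence, by induction on t, the claim holds for every t ≥ 1.
Therefore the largest such d is 3.

d = 3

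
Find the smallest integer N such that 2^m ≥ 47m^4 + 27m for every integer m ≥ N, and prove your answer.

N = 24

At m = 23: 8388608 < 13153148, so the inequality fails and N ≥ 24. We prove 2^m ≥ 47m^4 + 27m for all m ≥ 24.
Base case (m = 24): 2^m = 16777216 and 47m^4 + 27m = 15594120, so 16777216 ≥ 15594120.
Inductive step: assume the claim holds for m = r, so 2^r ≥ 47r^4 + 27r.
Then 2^(r + 1) = 2·(2^r) ≥ 2·(47r^4 + 27r).
Also, for r ≥ 24 we have 2·(47r^4 + 27r) ≥ 47(r+1)^4 + 27(r+1), since 2·(47r^4 + 27r) − (47(r+1)^4 + 27(r+1)) = 47r^4 - 188r^3 - 282r^2 - 161r - 74, which is nonnegative for all r ≥ 24.
Combining, 2^(r + 1) ≥ 47(r+1)^4 + 27(r+1).
By the principle of mathematical induction, the result holds for all m ≥ 24.
Hence the smallest such N is 24.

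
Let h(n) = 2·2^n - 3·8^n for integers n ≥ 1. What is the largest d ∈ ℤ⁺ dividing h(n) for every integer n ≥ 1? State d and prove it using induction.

d = 4

Computing the first values: h(1) = -20 and h(2) = -184; gcd(-20, -184) = 4, so d ≤ 4.
We prove 4 | 2·2^n - 3·8^n for all n ≥ 1 by induction on n.
Base step (n = 1): h(1) = -20 = 4·(-5), so 4 | h(1).
Suppose the result is true for n = p, i.e. 4 | h(p). Then
h(p+1) − 8·h(p) = (2·2^(p+1) - 3·8^(p+1)) − 8·(2·2^p - 3·8^p) = (2)·2^p·(2 − 8) = (-12)·2^p. Since 4 | h(p) by the inductive hypothesis, 4 | 8·h(p); and 4 | -12 since -12 = 4·-3. Therefore 4 | h(p+1).
Hence, by induction on n, the claim holds for every n ≥ 1.
Therefore the largest such d is 4.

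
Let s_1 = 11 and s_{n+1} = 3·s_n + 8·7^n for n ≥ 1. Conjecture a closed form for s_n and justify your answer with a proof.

Computing the first terms: s_1 = 11, s_2 = 89, s_3 = 659. This suggests s_n = -3^n + 2·7^n.
For the base case n = 1: the formula gives 11 = 11 = s_1.
Inductive step: assume the claim holds for n = k, so s_k = -3^k + 2·7^k.
Then s_{k+1} = 3·s_k + 8·7^k = 3·(-3^k + 2·7^k) + 8·7^k = -3^(k + 1) + 2·7^(k + 1),
which is the claimed formula at n = k+1.
This completes the induction.

s_n = -3^n + 2·7^n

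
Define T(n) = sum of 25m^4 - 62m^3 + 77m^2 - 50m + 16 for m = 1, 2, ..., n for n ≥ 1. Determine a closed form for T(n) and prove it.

T(n) = n(5n^4 - 3n^3 + 3n^2 - 2n + 3)

We claim T(n) = n(5n^4 - 3n^3 + 3n^2 - 2n + 3) for all n ≥ 1.
Base case (n = 1): T(1) = 6, and the closed form gives 6. They agree.
For the inductive step, assume it holds for an arbitrary m ≥ 1, so T(m) = m(5m^4 - 3m^3 + 3m^2 - 2m + 3).
Then T(m+1) = T(m) + (25m^4 + 38m^3 + 41m^2 + 18m + 6) = (m(5m^4 - 3m^3 + 3m^2 - 2m + 3)) + (25m^4 + 38m^3 + 41m^2 + 18m + 6).
Simplifying, T(m+1) = (m + 1)(5m^4 + 17m^3 + 24m^2 + 15m + 6) = (m+1)(5(m+1)^4 - 3(m+1)^3 + 3(m+1)^2 - 2(m+1) + 3),
which is the closed form with n = m+1.
This completes the induction.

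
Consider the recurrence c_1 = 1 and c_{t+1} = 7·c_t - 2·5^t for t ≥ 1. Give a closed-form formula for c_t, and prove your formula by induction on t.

Computing the first terms: c_1 = 1, c_2 = -3, c_3 = -71. This suggests c_t = 5^t - 4·7^(t - 1).
When t = 1: the formula gives 1 = 1 = c_1.
Suppose the result is true for t = m, so c_m = 5^m - 4·7^(m - 1).
Then c_{m+1} = 7·c_m - 2·5^m = 7·(5^m - 4·7^(m - 1)) - 2·5^m = 5^(m + 1) - 4·7^m = 5^(m+1) - 4·7^((m+1) - 1),
which is the claimed formula at t = m+1.
Hence, by induction on t, the claim holds for every t ≥ 1.

c_t = 5^t - 4·7^(t - 1)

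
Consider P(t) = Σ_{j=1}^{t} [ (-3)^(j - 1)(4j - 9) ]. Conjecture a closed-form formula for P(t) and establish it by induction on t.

P(t) = (-3)^t(-t + 2) - 2

We claim P(t) = (-3)^t(-t + 2) - 2 for all t ≥ 1.
When t = 1: P(1) = -5, and the closed form gives -5. They agree.
Inductive step: suppose the statement holds for some j ≥ 1, so P(j) = (-3)^j(-j + 2) - 2.
Then P(j+1) = P(j) + ((-3)^j(4j - 5)) = ((-3)^j(-j + 2) - 2) + ((-3)^j(4j - 5)).
Simplifying, P(j+1) = -(-3)^(j + 1)j + (-3)^(j + 1) - 2 = (-3)^(j+1)(-(j+1) + 2) - 2,
which is the closed form with t = j+1.
Hence, by induction on t, the claim holds for every t ≥ 1.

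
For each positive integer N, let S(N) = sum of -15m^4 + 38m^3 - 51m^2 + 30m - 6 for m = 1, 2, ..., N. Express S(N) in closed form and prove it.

We claim S(N) = -N(3N^4 - 2N^3 + 3N^2 + N - 1) for all N ≥ 1.
For the base case N = 1: S(1) = -4, and the closed form gives -4. They agree.
Inductive step: suppose the statement holds for some m ≥ 1, so S(m) = m(-3m^4 + 2m^3 - 3m^2 - m + 1).
Then S(m+1) = S(m) + (-15m^4 - 22m^3 - 27m^2 - 18m - 4) = (m(-3m^4 + 2m^3 - 3m^2 - m + 1)) + (-15m^4 - 22m^3 - 27m^2 - 18m - 4).
Simplifying, S(m+1) = -(m + 1)(3m^4 + 10m^3 + 15m^2 + 13m + 4) = -(m+1)(3(m+1)^4 - 2(m+1)^3 + 3(m+1)^2 + (m+1) - 1),
which is the closed form with N = m+1.
Hence, by induction on N, the claim holds for every N ≥ 1.

S(N) = -N(3N^4 - 2N^3 + 3N^2 + N - 1)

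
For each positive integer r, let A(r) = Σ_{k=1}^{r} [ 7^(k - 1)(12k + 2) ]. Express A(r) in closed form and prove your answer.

A(r) = 2·7^r·r

We claim A(r) = 2·7^r·r for all r ≥ 1.
Base case (r = 1): A(1) = 14, and the closed form gives 14. They agree.
For the inductive step, assume it holds for an arbitrary k ≥ 1, so A(k) = 2·7^k·k.
Then A(k+1) = A(k) + (7^k(12k + 14)) = (2·7^k·k) + (7^k(12k + 14)).
Simplifying, A(k+1) = 14·7^k(k + 1) = 2·7^(k+1)·(k+1),
which is the closed form with r = k+1.
This completes the induction.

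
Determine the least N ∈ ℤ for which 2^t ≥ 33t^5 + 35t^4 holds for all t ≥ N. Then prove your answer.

N = 30

At t = 29: 536870912 < 701622752, so the inequality fails and N ≥ 30. We prove 2^t ≥ 33t^5 + 35t^4 for all t ≥ 30.
Base case (t = 30): 2^t = 1073741824 and 33t^5 + 35t^4 = 830250000, so 1073741824 ≥ 830250000.
Suppose the result is true for t = p, so 2^p ≥ 33p^5 + 35p^4.
Then 2^(p + 1) = 2·(2^p) ≥ 2·(33p^5 + 35p^4).
Also, for p ≥ 30 we have 2·(33p^5 + 35p^4) ≥ 33(p+1)^5 + 35(p+1)^4, since 2·(33p^5 + 35p^4) − (33(p+1)^5 + 35(p+1)^4) = 33p^5 - 130p^4 - 470p^3 - 540p^2 - 305p - 68, which is nonnegative for all p ≥ 30.
Combining, 2^(p + 1) ≥ 33(p+1)^5 + 35(p+1)^4.
By induction, the statement is established for all t ≥ 30.
Hence the smallest such N is 30.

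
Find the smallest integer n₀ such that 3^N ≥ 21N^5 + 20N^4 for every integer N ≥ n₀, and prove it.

n₀ = 16

At N = 15: 14348907 < 16959375, so the inequality fails and n₀ ≥ 16. We prove 3^N ≥ 21N^5 + 20N^4 for all N ≥ 16.
Base case (N = 16): 3^N = 43046721 and 21N^5 + 20N^4 = 23330816, so 43046721 ≥ 23330816.
For the inductive step, assume it holds for an arbitrary k ≥ 16, so 3^k ≥ 21k^5 + 20k^4.
Then 3^(k + 1) = 3·(3^k) ≥ 3·(21k^5 + 20k^4).
Also, for k ≥ 16 we have 3·(21k^5 + 20k^4) ≥ 21(k+1)^5 + 20(k+1)^4, since 3·(21k^5 + 20k^4) − (21(k+1)^5 + 20(k+1)^4) = 42k^5 - 65k^4 - 290k^3 - 330k^2 - 185k - 41, which is nonnegative for all k ≥ 16.
Combining, 3^(k + 1) ≥ 21(k+1)^5 + 20(k+1)^4.
This completes the induction.
Hence the smallest such n₀ is 16.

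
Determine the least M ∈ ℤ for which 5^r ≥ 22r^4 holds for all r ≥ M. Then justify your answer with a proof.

At r = 6: 15625 < 28512, so the inequality fails and M ≥ 7. We prove 5^r ≥ 22r^4 for all r ≥ 7.
For the base case r = 7: 5^r = 78125 and 22r^4 = 52822, so 78125 ≥ 52822.
Inductive step: assume the claim holds for r = k, so 5^k ≥ 22k^4.
Then 5^(k + 1) = 5·(5^k) ≥ 5·(22k^4).
Also, for k ≥ 7 we have 5·(22k^4) ≥ 22(k+1)^4, since 5 ≥ (1 + 1/k)^4 for all k ≥ 7.
Combining, 5^(k + 1) ≥ 22(k+1)^4.
By the principle of mathematical induction, the result holds for all r ≥ 7.
Hence the smallest such M is 7.

M = 7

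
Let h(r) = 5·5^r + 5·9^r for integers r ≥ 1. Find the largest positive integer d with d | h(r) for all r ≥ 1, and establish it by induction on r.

Computing the first values: h(1) = 70 and h(2) = 530; gcd(70, 530) = 10, so d ≤ 10.
We prove 10 | 5·5^r + 5·9^r for all r ≥ 1 by induction on r.
Base case (r = 1): h(1) = 70 = 10·(7), so 10 | h(1).
Inductive step: assume the claim holds for r = p, i.e. 10 | h(p). Then
h(p+1) − 9·h(p) = (5·5^(p+1) + 5·9^(p+1)) − 9·(5·5^p + 5·9^p) = (5)·5^p·(5 − 9) = (-20)·5^p. Since 10 | h(p) by the inductive hypothesis, 10 | 9·h(p); and 10 | -20 since -20 = 10·-2. Therefore 10 | h(p+1).
By the principle of mathematical induction, the result holds for all r ≥ 1.
Therefore the largest such d is 10.

d = 10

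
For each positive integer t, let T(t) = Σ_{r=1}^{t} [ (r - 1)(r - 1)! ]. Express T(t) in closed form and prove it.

T(t) = t! - 1

We claim T(t) = t! - 1 for all t ≥ 1.
When t = 1: T(1) = 0, and the closed form gives 0. They agree.
Inductive step: suppose the statement holds for some r ≥ 1, so T(r) = r! - 1.
Then T(r+1) = T(r) + (r·r!) = (r! - 1) + (r·r!).
Simplifying, T(r+1) = (r+1)! - 1,
which is the closed form with t = r+1.
By induction, the statement is established for all t ≥ 1.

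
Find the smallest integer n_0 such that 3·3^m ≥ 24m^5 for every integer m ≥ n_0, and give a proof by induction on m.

n_0 = 14

At m = 13: 4782969 < 8911032, so the inequality fails and n_0 ≥ 14. We prove 3·3^m ≥ 24m^5 for all m ≥ 14.
When m = 14: 3·3^m = 14348907 and 24m^5 = 12907776, so 14348907 ≥ 12907776.
Inductive step: assume the claim holds for m = p, so 3·3^p ≥ 24p^5.
Then 3·3^(p + 1) = 3·(3·3^p) ≥ 3·(24p^5).
Also, for p ≥ 14 we have 3·(24p^5) ≥ 24(p+1)^5, since 3 ≥ (1 + 1/p)^5 for all p ≥ 14.
Combining, 3·3^(p + 1) ≥ 24(p+1)^5.
By the principle of mathematical induction, the result holds for all m ≥ 14.
Hence the smallest such n_0 is 14.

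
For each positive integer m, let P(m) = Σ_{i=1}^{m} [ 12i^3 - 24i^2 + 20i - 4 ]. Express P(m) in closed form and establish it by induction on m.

P(m) = m(3m^3 - 2m^2 + m + 2)

We claim P(m) = m(3m^3 - 2m^2 + m + 2) for all m ≥ 1.
When m = 1: P(1) = 4, and the closed form gives 4. They agree.
Inductive step: suppose the statement holds for some i ≥ 1, so P(i) = i(3i^3 - 2i^2 + i + 2).
Then P(i+1) = P(i) + (12i^3 + 12i^2 + 8i + 4) = (i(3i^3 - 2i^2 + i + 2)) + (12i^3 + 12i^2 + 8i + 4).
Simplifying, P(i+1) = (i + 1)(3i^3 + 7i^2 + 6i + 4) = (i+1)(3(i+1)^3 - 2(i+1)^2 + (i+1) + 2),
which is the closed form with m = i+1.
By induction, the statement is established for all m ≥ 1.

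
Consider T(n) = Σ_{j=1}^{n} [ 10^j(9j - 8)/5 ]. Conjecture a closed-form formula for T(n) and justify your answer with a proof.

We claim T(n) = 2·10^n(n - 1) + 2 for all n ≥ 1.
Base case (n = 1): T(1) = 2, and the closed form gives 2. They agree.
For the inductive step, assume it holds for an arbitrary j ≥ 1, so T(j) = 2·10^j(j - 1) + 2.
Then T(j+1) = T(j) + (10^j(18j + 2)) = (2·10^j(j - 1) + 2) + (10^j(18j + 2)).
Simplifying, T(j+1) = 20·10^j·j + 2 = 2·10^(j+1)((j+1) - 1) + 2,
which is the closed form with n = j+1.
This completes the induction.

T(n) = 2·10^n(n - 1) + 2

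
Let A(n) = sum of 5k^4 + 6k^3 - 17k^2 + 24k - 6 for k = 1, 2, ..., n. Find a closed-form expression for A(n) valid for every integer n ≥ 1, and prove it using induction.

We claim A(n) = n(n^4 + 4n^3 - n^2 + 5n + 3) for all n ≥ 1.
Base case (n = 1): A(1) = 12, and the closed form gives 12. They agree.
Suppose the result is true for n = k, so A(k) = k(k^4 + 4k^3 - k^2 + 5k + 3).
Then A(k+1) = A(k) + (5k^4 + 26k^3 + 31k^2 + 28k + 12) = (k(k^4 + 4k^3 - k^2 + 5k + 3)) + (5k^4 + 26k^3 + 31k^2 + 28k + 12).
Simplifying, A(k+1) = (k + 1)(k^4 + 8k^3 + 17k^2 + 19k + 12) = (k+1)((k+1)^4 + 4(k+1)^3 - (k+1)^2 + 5(k+1) + 3),
which is the closed form with n = k+1.
By the principle of mathematical induction, the result holds for all n ≥ 1.

A(n) = n(n^4 + 4n^3 - n^2 + 5n + 3)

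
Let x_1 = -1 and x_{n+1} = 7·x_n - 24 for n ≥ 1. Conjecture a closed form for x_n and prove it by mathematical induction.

x_n = -5·7^(n - 1) + 4

Computing the first terms: x_1 = -1, x_2 = -31, x_3 = -241. This suggests x_n = -5·7^(n - 1) + 4.
When n = 1: the formula gives -1 = -1 = x_1.
Inductive step: assume the claim holds for n = k, so x_k = -5·7^(k - 1) + 4.
Then x_{k+1} = 7·x_k - 24 = 7·(-5·7^(k - 1) + 4) - 24 = -5·7^k + 4 = -5·7^((k+1) - 1) + 4,
which is the claimed formula at n = k+1.
By the principle of mathematical induction, the result holds for all n ≥ 1.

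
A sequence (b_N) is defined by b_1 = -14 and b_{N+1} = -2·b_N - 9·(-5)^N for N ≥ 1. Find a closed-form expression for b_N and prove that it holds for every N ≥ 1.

Computing the first terms: b_1 = -14, b_2 = 73, b_3 = -371. This suggests b_N = (-2)^(N - 1) + 3(-5)^N.
When N = 1: the formula gives -14 = -14 = b_1.
For the inductive step, assume it holds for an arbitrary k ≥ 1, so b_k = (-2)^(k - 1) + 3(-5)^k.
Then b_{k+1} = -2·b_k - 9·(-5)^k = -2·((-2)^(k - 1) + 3(-5)^k) - 9·(-5)^k = (-2)^k + 3(-5)^(k + 1) = (-2)^((k+1) - 1) + 3(-5)^(k+1),
which is the claimed formula at N = k+1.
By induction, the statement is established for all N ≥ 1.

b_N = (-2)^(N - 1) + 3(-5)^N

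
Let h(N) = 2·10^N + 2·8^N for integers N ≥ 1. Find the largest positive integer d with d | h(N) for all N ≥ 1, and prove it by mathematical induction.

Computing the first values: h(1) = 36 and h(2) = 328; gcd(36, 328) = 4, so d ≤ 4.
We prove 4 | 2·10^N + 2·8^N for all N ≥ 1 by induction on N.
For the base case N = 1: h(1) = 36 = 4·(9), so 4 | h(1).
Suppose the result is true for N = j, i.e. 4 | h(j). Then
h(j+1) − 10·h(j) = (2·10^(j+1) + 2·8^(j+1)) − 10·(2·10^j + 2·8^j) = (2)·8^j·(8 − 10) = (-4)·8^j. Since 4 | h(j) by the inductive hypothesis, 4 | 10·h(j); and 4 | -4 since -4 = 4·-1. Therefore 4 | h(j+1).
By the principle of mathematical induction, the result holds for all N ≥ 1.
Therefore the largest such d is 4.

d = 4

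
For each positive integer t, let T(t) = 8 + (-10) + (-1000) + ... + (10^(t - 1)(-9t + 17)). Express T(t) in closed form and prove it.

T(t) = 10^t(-t + 2) - 2

We claim T(t) = 10^t(-t + 2) - 2 for all t ≥ 1.
For the base case t = 1: T(1) = 8, and the closed form gives 8. They agree.
Inductive step: assume the claim holds for t = p, so T(p) = 10^p(-p + 2) - 2.
Then T(p+1) = T(p) + (10^p(-9p + 8)) = (10^p(-p + 2) - 2) + (10^p(-9p + 8)).
Simplifying, T(p+1) = -10·10^p·p + 10·10^p - 2 = 10^(p+1)(-(p+1) + 2) - 2,
which is the closed form with t = p+1.
By induction, the statement is established for all t ≥ 1.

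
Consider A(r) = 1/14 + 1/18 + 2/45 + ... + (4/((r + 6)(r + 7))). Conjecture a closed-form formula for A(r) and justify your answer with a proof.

A(r) = 4r/(7(r + 7))

We claim A(r) = 4r/(7(r + 7)) for all r ≥ 1.
When r = 1: A(1) = 1/14, and the closed form gives 1/14. They agree.
Suppose the result is true for r = k, so A(k) = 4k/(7(k + 7)).
Then A(k+1) = A(k) + (4/((k + 7)(k + 8))) = (4k/(7(k + 7))) + (4/((k + 7)(k + 8))).
Simplifying, A(k+1) = 4(k + 1)/(7(k + 8)) = 4(k+1)/(7((k+1) + 7)),
which is the closed form with r = k+1.
By induction, the statement is established for all r ≥ 1.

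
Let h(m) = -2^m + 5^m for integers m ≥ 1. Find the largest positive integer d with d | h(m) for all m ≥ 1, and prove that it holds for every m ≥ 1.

d = 3

Computing the first values: h(1) = 3 and h(2) = 21; gcd(3, 21) = 3, so d ≤ 3.
We prove 3 | -2^m + 5^m for all m ≥ 1 by induction on m.
Base step (m = 1): h(1) = 3 = 3·(1), so 3 | h(1).
For the inductive step, assume it holds for an arbitrary i ≥ 1, i.e. 3 | h(i). Then
5^{i+1} − 2^{i+1} = 5·5^i − 2·2^i = 5·(5^i − 2^i) + (3)·2^i. The first term is divisible by 3 by the inductive hypothesis, and the second term (3)·2^i is divisible by 3 since 3 | 3. Hence 3 | h(i+1).
Hence, by induction on m, the claim holds for every m ≥ 1.
Therefore the largest such d is 3.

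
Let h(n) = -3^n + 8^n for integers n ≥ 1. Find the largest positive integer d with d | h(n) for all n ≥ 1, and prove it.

Computing the first values: h(1) = 5 and h(2) = 55; gcd(5, 55) = 5, so d ≤ 5.
We prove 5 | -3^n + 8^n for all n ≥ 1 by induction on n.
For the base case n = 1: h(1) = 5 = 5·(1), so 5 | h(1).
For the inductive step, assume it holds for an arbitrary m ≥ 1, i.e. 5 | h(m). Then
8^{m+1} − 3^{m+1} = 8·8^m − 3·3^m = 8·(8^m − 3^m) + (5)·3^m. The first term is divisible by 5 by the inductive hypothesis, and the second term (5)·3^m is divisible by 5 since 5 | 5. Hence 5 | h(m+1).
Hence, by induction on n, the claim holds for every n ≥ 1.
Therefore the largest such d is 5.

d = 5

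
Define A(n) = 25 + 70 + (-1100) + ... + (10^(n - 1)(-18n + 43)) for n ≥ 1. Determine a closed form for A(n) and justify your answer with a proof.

A(n) = 10^n(-2n + 5) - 5

We claim A(n) = 10^n(-2n + 5) - 5 for all n ≥ 1.
When n = 1: A(1) = 25, and the closed form gives 25. They agree.
Inductive step: assume the claim holds for n = k, so A(k) = 10^k(-2k + 5) - 5.
Then A(k+1) = A(k) + (10^k(-18k + 25)) = (10^k(-2k + 5) - 5) + (10^k(-18k + 25)).
Simplifying, A(k+1) = -20·10^k·k + 30·10^k - 5 = 10^(k+1)(-2(k+1) + 5) - 5,
which is the closed form with n = k+1.
This completes the induction.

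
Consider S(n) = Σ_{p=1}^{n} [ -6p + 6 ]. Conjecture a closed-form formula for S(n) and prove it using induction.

We claim S(n) = -3n(n - 1) for all n ≥ 1.
Base case (n = 1): S(1) = 0, and the closed form gives 0. They agree.
Inductive step: suppose the statement holds for some p ≥ 1, so S(p) = 3p(-p + 1).
Then S(p+1) = S(p) + (-6p) = (3p(-p + 1)) + (-6p).
Simplifying, S(p+1) = -3p(p + 1) = -3(p+1)((p+1) - 1),
which is the closed form with n = p+1.
By the principle of mathematical induction, the result holds for all n ≥ 1.

S(n) = -3n(n - 1)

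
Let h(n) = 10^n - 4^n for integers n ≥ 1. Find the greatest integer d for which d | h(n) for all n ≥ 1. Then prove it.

d = 6

Computing the first values: h(1) = 6 and h(2) = 84; gcd(6, 84) = 6, so d ≤ 6.
We prove 6 | 10^n - 4^n for all n ≥ 1 by induction on n.
For the base case n = 1: h(1) = 6 = 6·(1), so 6 | h(1).
Suppose the result is true for n = p, i.e. 6 | h(p). Then
10^{p+1} − 4^{p+1} = 10·10^p − 4·4^p = 10·(10^p − 4^p) + (6)·4^p. The first term is divisible by 6 by the inductive hypothesis, and the second term (6)·4^p is divisible by 6 since 6 | 6. Hence 6 | h(p+1).
Hence, by induction on n, the claim holds for every n ≥ 1.
Therefore the largest such d is 6.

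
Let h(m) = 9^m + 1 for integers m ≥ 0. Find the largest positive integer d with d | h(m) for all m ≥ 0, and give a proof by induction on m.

Computing the first values: h(0) = 2 and h(1) = 10; gcd(2, 10) = 2, so d ≤ 2.
We prove 2 | 9^m + 1 for all m ≥ 0 by induction on m.
When m = 0: h(0) = 2 = 2·(1), so 2 | h(0).
Suppose the result is true for m = k, i.e. 2 | h(k). Then
h(k+1) = 9^(k+1) + 1 = 9·(9^k + 1) - 8 = 9·h(k) - 8. The first term is divisible by 2 by the inductive hypothesis, and -8 is divisible by 2. Hence 2 | h(k+1).
By the principle of mathematical induction, the result holds for all m ≥ 0.
Therefore the largest such d is 2.

d = 2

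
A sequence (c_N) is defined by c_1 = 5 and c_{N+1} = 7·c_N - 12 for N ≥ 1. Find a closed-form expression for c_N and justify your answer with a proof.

Computing the first terms: c_1 = 5, c_2 = 23, c_3 = 149. This suggests c_N = 3·7^(N - 1) + 2.
For the base case N = 1: the formula gives 5 = 5 = c_1.
Suppose the result is true for N = m, so c_m = 3·7^(m - 1) + 2.
Then c_{m+1} = 7·c_m - 12 = 7·(3·7^(m - 1) + 2) - 12 = 3·7^m + 2 = 3·7^((m+1) - 1) + 2,
which is the claimed formula at N = m+1.
By induction, the statement is established for all N ≥ 1.

c_N = 3·7^(N - 1) + 2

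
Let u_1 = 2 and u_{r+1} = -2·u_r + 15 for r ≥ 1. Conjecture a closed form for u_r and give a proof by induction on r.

u_r = -3(-2)^(r - 1) + 5

Computing the first terms: u_1 = 2, u_2 = 11, u_3 = -7. This suggests u_r = -3(-2)^(r - 1) + 5.
Base case (r = 1): the formula gives 2 = 2 = u_1.
Inductive step: assume the claim holds for r = p, so u_p = -3(-2)^(p - 1) + 5.
Then u_{p+1} = -2·u_p + 15 = -2·(-3(-2)^(p - 1) + 5) + 15 = -3(-2)^p + 5 = -3(-2)^((p+1) - 1) + 5,
which is the claimed formula at r = p+1.
Hence, by induction on r, the claim holds for every r ≥ 1.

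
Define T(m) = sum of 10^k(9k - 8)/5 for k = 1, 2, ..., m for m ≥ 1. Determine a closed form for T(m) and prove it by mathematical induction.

We claim T(m) = 2·10^m(m - 1) + 2 for all m ≥ 1.
Base step (m = 1): T(1) = 2, and the closed form gives 2. They agree.
Inductive step: assume the claim holds for m = k, so T(k) = 2·10^k(k - 1) + 2.
Then T(k+1) = T(k) + (10^k(18k + 2)) = (2·10^k(k - 1) + 2) + (10^k(18k + 2)).
Simplifying, T(k+1) = 20·10^k·k + 2 = 2·10^(k+1)((k+1) - 1) + 2,
which is the closed form with m = k+1.
This completes the induction.

T(m) = 2·10^m(m - 1) + 2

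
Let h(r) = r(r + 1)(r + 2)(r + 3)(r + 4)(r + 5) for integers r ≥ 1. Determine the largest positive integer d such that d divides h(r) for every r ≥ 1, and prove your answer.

Computing the first values: h(1) = 720 and h(2) = 5040; gcd(720, 5040) = 720, so d ≤ 720.
We prove 720 | r(r + 1)(r + 2)(r + 3)(r + 4)(r + 5) for all r ≥ 1 by induction on r.
Base step (r = 1): h(1) = 720 = 720·(1), so 720 | h(1).
Inductive step: assume the claim holds for r = j, i.e. 720 | h(j). Then
h(j+1) − h(j) = (j+1)·(j+2)·(j+3)·(j+4)·(j+5)·(j+6) − j·(j+1)·(j+2)·(j+3)·(j+4)·(j+5) = (j+1)·(j+2)·(j+3)·(j+4)·(j+5)·[(j+6) − j] = 6·(j+1)·(j+2)·(j+3)·(j+4)·(j+5). The product of 5 consecutive integers is divisible by (5)! = 120, so h(j+1) − h(j) is divisible by 6·120 = 720. By the inductive hypothesis 720 | h(j), hence 720 | h(j+1).
By induction, the statement is established for all r ≥ 1.
Therefore the largest such d is 720.

d = 720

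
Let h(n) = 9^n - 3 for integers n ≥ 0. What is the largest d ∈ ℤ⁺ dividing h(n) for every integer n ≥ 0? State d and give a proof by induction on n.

d = 2

Computing the first values: h(0) = -2 and h(1) = 6; gcd(-2, 6) = 2, so d ≤ 2.
We prove 2 | 9^n - 3 for all n ≥ 0 by induction on n.
Base step (n = 0): h(0) = -2 = 2·(-1), so 2 | h(0).
Inductive step: assume the claim holds for n = j, i.e. 2 | h(j). Then
h(j+1) = 9^(j+1) - 3 = 9·(9^j - 3) + 24 = 9·h(j) + 24. The first term is divisible by 2 by the inductive hypothesis, and 24 is divisible by 2. Hence 2 | h(j+1).
This completes the induction.
Therefore the largest such d is 2.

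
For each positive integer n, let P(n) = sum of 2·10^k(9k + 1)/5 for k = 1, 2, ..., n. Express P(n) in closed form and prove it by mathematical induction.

P(n) = 4·10^n·n

We claim P(n) = 4·10^n·n for all n ≥ 1.
Base step (n = 1): P(1) = 40, and the closed form gives 40. They agree.
Inductive step: assume the claim holds for n = k, so P(k) = 4·10^k·k.
Then P(k+1) = P(k) + (10^k(36k + 40)) = (4·10^k·k) + (10^k(36k + 40)).
Simplifying, P(k+1) = 40·10^k(k + 1) = 4·10^(k+1)·(k+1),
which is the closed form with n = k+1.
By induction, the statement is established for all n ≥ 1.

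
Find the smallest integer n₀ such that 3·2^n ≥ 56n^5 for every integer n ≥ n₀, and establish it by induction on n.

n₀ = 29

At n = 28: 805306368 < 963780608, so the inequality fails and n₀ ≥ 29. We prove 3·2^n ≥ 56n^5 for all n ≥ 29.
For the base case n = 29: 3·2^n = 1610612736 and 56n^5 = 1148624344, so 1610612736 ≥ 1148624344.
Inductive step: suppose the statement holds for some j ≥ 29, so 3·2^j ≥ 56j^5.
Then 3·2^(j + 1) = 2·(3·2^j) ≥ 2·(56j^5).
Also, for j ≥ 29 we have 2·(56j^5) ≥ 56(j+1)^5, since 2 ≥ (1 + 1/j)^5 for all j ≥ 29.
Combining, 3·2^(j + 1) ≥ 56(j+1)^5.
By the principle of mathematical induction, the result holds for all n ≥ 29.
Hence the smallest such n₀ is 29.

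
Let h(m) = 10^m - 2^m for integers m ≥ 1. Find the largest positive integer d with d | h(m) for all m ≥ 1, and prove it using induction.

d = 8

Computing the first values: h(1) = 8 and h(2) = 96; gcd(8, 96) = 8, so d ≤ 8.
We prove 8 | 10^m - 2^m for all m ≥ 1 by induction on m.
For the base case m = 1: h(1) = 8 = 8·(1), so 8 | h(1).
Inductive step: suppose the statement holds for some i ≥ 1, i.e. 8 | h(i). Then
10^{i+1} − 2^{i+1} = 10·10^i − 2·2^i = 10·(10^i − 2^i) + (8)·2^i. The first term is divisible by 8 by the inductive hypothesis, and the second term (8)·2^i is divisible by 8 since 8 | 8. Hence 8 | h(i+1).
By the principle of mathematical induction, the result holds for all m ≥ 1.
Therefore the largest such d is 8.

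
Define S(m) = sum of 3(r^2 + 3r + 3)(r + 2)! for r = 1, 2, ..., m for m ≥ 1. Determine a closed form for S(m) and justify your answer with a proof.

S(m) = (3m + 3)(m + 3)! - 18

We claim S(m) = (3m + 3)(m + 3)! - 18 for all m ≥ 1.
Base step (m = 1): S(1) = 126, and the closed form gives 126. They agree.
Inductive step: assume the claim holds for m = r, so S(r) = (3r + 3)(r + 3)! - 18.
Then S(r+1) = S(r) + (3(r^2 + 5r + 7)(r + 3)!) = ((3r + 3)(r + 3)! - 18) + (3(r^2 + 5r + 7)(r + 3)!).
Simplifying, S(r+1) = (3(r+1) + 3)((r+1) + 3)! - 18,
which is the closed form with m = r+1.
By the principle of mathematical induction, the result holds for all m ≥ 1.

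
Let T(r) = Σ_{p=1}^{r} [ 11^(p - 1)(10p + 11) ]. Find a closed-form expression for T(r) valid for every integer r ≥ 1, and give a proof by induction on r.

We claim T(r) = 11^r(r + 1) - 1 for all r ≥ 1.
Base case (r = 1): T(1) = 21, and the closed form gives 21. They agree.
Suppose the result is true for r = p, so T(p) = 11^p(p + 1) - 1.
Then T(p+1) = T(p) + (11^p(10p + 21)) = (11^p(p + 1) - 1) + (11^p(10p + 21)).
Simplifying, T(p+1) = 11·11^p·p + 22·11^p - 1 = 11^(p+1)((p+1) + 1) - 1,
which is the closed form with r = p+1.
Hence, by induction on r, the claim holds for every r ≥ 1.

T(r) = 11^r(r + 1) - 1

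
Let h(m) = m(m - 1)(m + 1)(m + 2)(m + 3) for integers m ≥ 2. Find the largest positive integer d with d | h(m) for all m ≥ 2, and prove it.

d = 120

Computing the first values: h(2) = 120 and h(3) = 720; gcd(120, 720) = 120, so d ≤ 120.
We prove 120 | m(m - 1)(m + 1)(m + 2)(m + 3) for all m ≥ 2 by induction on m.
When m = 2: h(2) = 120 = 120·(1), so 120 | h(2).
Inductive step: assume the claim holds for m = r, i.e. 120 | h(r). Then
h(r+1) − h(r) = r·(r+1)·(r+2)·(r+3)·(r+4) − (r-1)·r·(r+1)·(r+2)·(r+3) = r·(r+1)·(r+2)·(r+3)·[(r+4) − (r-1)] = 5·r·(r+1)·(r+2)·(r+3). The product of 4 consecutive integers is divisible by (4)! = 24, so h(r+1) − h(r) is divisible by 5·24 = 120. By the inductive hypothesis 120 | h(r), hence 120 | h(r+1).
By induction, the statement is established for all m ≥ 2.
Therefore the largest such d is 120.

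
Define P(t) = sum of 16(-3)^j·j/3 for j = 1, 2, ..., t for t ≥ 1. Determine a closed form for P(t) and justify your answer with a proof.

We claim P(t) = (-3)^t(4t + 1) - 1 for all t ≥ 1.
When t = 1: P(1) = -16, and the closed form gives -16. They agree.
Inductive step: suppose the statement holds for some j ≥ 1, so P(j) = (-3)^j(4j + 1) - 1.
Then P(j+1) = P(j) + (16(-3)^j(-j - 1)) = ((-3)^j(4j + 1) - 1) + (16(-3)^j(-j - 1)).
Simplifying, P(j+1) = -12(-3)^j·j - 15(-3)^j - 1 = (-3)^(j+1)(4(j+1) + 1) - 1,
which is the closed form with t = j+1.
This completes the induction.

P(t) = (-3)^t(4t + 1) - 1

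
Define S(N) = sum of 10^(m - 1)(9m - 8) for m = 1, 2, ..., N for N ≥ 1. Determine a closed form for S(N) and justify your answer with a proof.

S(N) = 10^N(N - 1) + 1

We claim S(N) = 10^N(N - 1) + 1 for all N ≥ 1.
For the base case N = 1: S(1) = 1, and the closed form gives 1. They agree.
Suppose the result is true for N = m, so S(m) = 10^m(m - 1) + 1.
Then S(m+1) = S(m) + (10^m(9m + 1)) = (10^m(m - 1) + 1) + (10^m(9m + 1)).
Simplifying, S(m+1) = 10^(m + 1)m + 1 = 10^(m+1)((m+1) - 1) + 1,
which is the closed form with N = m+1.
Hence, by induction on N, the claim holds for every N ≥ 1.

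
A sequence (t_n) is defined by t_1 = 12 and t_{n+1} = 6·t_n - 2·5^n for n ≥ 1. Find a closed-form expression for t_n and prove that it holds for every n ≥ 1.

Computing the first terms: t_1 = 12, t_2 = 62, t_3 = 322. This suggests t_n = 2·5^n + 2·6^(n - 1).
Base step (n = 1): the formula gives 12 = 12 = t_1.
Inductive step: assume the claim holds for n = r, so t_r = 2·5^r + 2·6^(r - 1).
Then t_{r+1} = 6·t_r - 2·5^r = 6·(2·5^r + 2·6^(r - 1)) - 2·5^r = 2·5^(r + 1) + 2·6^r = 2·5^(r+1) + 2·6^((r+1) - 1),
which is the claimed formula at n = r+1.
Hence, by induction on n, the claim holds for every n ≥ 1.

t_n = 2·5^n + 2·6^(n - 1)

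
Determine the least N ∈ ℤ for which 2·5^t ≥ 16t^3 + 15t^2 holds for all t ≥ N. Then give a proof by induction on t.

N = 5

At t = 4: 1250 < 1264, so the inequality fails and N ≥ 5. We prove 2·5^t ≥ 16t^3 + 15t^2 for all t ≥ 5.
When t = 5: 2·5^t = 6250 and 16t^3 + 15t^2 = 2375, so 6250 ≥ 2375.
Inductive step: assume the claim holds for t = r, so 2·5^r ≥ 16r^3 + 15r^2.
Then 2·5^(r + 1) = 5·(2·5^r) ≥ 5·(16r^3 + 15r^2).
Also, for r ≥ 5 we have 5·(16r^3 + 15r^2) ≥ 16(r+1)^3 + 15(r+1)^2, since 5·(16r^3 + 15r^2) − (16(r+1)^3 + 15(r+1)^2) = 64r^3 + 12r^2 - 78r - 31, which is nonnegative for all r ≥ 5.
Combining, 2·5^(r + 1) ≥ 16(r+1)^3 + 15(r+1)^2.
This completes the induction.
Hence the smallest such N is 5.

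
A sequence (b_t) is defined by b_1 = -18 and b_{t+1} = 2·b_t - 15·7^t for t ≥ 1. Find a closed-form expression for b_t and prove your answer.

Computing the first terms: b_1 = -18, b_2 = -141, b_3 = -1017. This suggests b_t = 3·2^(t - 1) - 3·7^t.
When t = 1: the formula gives -18 = -18 = b_1.
Suppose the result is true for t = p, so b_p = 3·2^(p - 1) - 3·7^p.
Then b_{p+1} = 2·b_p - 15·7^p = 2·(3·2^(p - 1) - 3·7^p) - 15·7^p = 3·2^p - 3·7^(p + 1) = 3·2^((p+1) - 1) - 3·7^(p+1),
which is the claimed formula at t = p+1.
By the principle of mathematical induction, the result holds for all t ≥ 1.

b_t = 3·2^(t - 1) - 3·7^t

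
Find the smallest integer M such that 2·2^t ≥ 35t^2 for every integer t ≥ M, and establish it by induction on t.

M = 12

At t = 11: 4096 < 4235, so the inequality fails and M ≥ 12. We prove 2·2^t ≥ 35t^2 for all t ≥ 12.
Base step (t = 12): 2·2^t = 8192 and 35t^2 = 5040, so 8192 ≥ 5040.
Inductive step: assume the claim holds for t = m, so 2·2^m ≥ 35m^2.
Then 2·2^(m + 1) = 2·(2·2^m) ≥ 2·(35m^2).
Also, for m ≥ 12 we have 2·(35m^2) ≥ 35(m+1)^2, since 2 ≥ (1 + 1/m)^2 for all m ≥ 12.
Combining, 2·2^(m + 1) ≥ 35(m+1)^2.
This completes the induction.
Hence the smallest such M is 12.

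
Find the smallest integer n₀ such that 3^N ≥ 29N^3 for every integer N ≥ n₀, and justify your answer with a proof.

n₀ = 10

At N = 9: 19683 < 21141, so the inequality fails and n₀ ≥ 10. We prove 3^N ≥ 29N^3 for all N ≥ 10.
Base case (N = 10): 3^N = 59049 and 29N^3 = 29000, so 59049 ≥ 29000.
Inductive step: assume the claim holds for N = r, so 3^r ≥ 29r^3.
Then 3^(r + 1) = 3·(3^r) ≥ 3·(29r^3).
Also, for r ≥ 10 we have 3·(29r^3) ≥ 29(r+1)^3, since 3 ≥ (1 + 1/r)^3 for all r ≥ 10.
Combining, 3^(r + 1) ≥ 29(r+1)^3.
Hence, by induction on N, the claim holds for every N ≥ 10.
Hence the smallest such n₀ is 10.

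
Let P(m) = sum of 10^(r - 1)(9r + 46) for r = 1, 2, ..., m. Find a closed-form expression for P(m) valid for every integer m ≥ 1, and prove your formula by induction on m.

P(m) = 10^m(m + 5) - 5

We claim P(m) = 10^m(m + 5) - 5 for all m ≥ 1.
When m = 1: P(1) = 55, and the closed form gives 55. They agree.
Inductive step: assume the claim holds for m = r, so P(r) = 10^r(r + 5) - 5.
Then P(r+1) = P(r) + (10^r(9r + 55)) = (10^r(r + 5) - 5) + (10^r(9r + 55)).
Simplifying, P(r+1) = 10·10^r·r + 60·10^r - 5 = 10^(r+1)((r+1) + 5) - 5,
which is the closed form with m = r+1.
By induction, the statement is established for all m ≥ 1.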